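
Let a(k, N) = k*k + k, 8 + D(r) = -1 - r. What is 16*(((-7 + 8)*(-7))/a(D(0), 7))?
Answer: -14/9 ≈ -1.5556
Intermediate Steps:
D(r) = -9 - r (D(r) = -8 + (-1 - r) = -9 - r)
a(k, N) = k + k² (a(k, N) = k² + k = k + k²)
16*(((-7 + 8)*(-7))/a(D(0), 7)) = 16*(((-7 + 8)*(-7))/(((-9 - 1*0)*(1 + (-9 - 1*0))))) = 16*((1*(-7))/(((-9 + 0)*(1 + (-9 + 0))))) = 16*(-7*(-1/(9*(1 - 9)))) = 16*(-7/((-9*(-8)))) = 16*(-7/72) = -14/9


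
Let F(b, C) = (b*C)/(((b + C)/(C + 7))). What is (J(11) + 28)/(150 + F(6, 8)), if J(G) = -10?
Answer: 21/235 ≈ 0.089362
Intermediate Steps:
F(b, C) = C*b*(7 + C)/(C + b) (F(b, C) = (C*b)/(((C + b)/(7 + C))) = (C*b)*((7 + C)/(C + b)) = C*b*(7 + C)/(C + b))
(J(11) + 28)/(150 + F(6, 8)) = (-10 + 28)/(150 + 8*6*(7 + 8)/(8 + 6)) = 18/(150 + 8*6*15/14) = 18/(150 + 8*6*(1/14)*15) = 18/(150 + 360/7) = 18/(1410/7) = (7/1410)*18 = 21/235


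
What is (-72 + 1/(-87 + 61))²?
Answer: 3508129/676 ≈ 5189.5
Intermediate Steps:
(-72 + 1/(-87 + 61))² = (-72 + 1/(-26))² = (-72 - 1/26)² = (-1873/26)² = 3508129/676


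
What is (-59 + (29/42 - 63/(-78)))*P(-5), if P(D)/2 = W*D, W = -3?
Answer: -156980/91 ≈ -1725.1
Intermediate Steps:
P(D) = -6*D (P(D) = 2*(-3*D) = -6*D)
(-59 + (29/42 - 63/(-78)))*P(-5) = (-59 + (29/42 - 63/(-78)))*(-6*(-5)) = (-59 + (29*(1/42) - 63*(-1/78)))*30 = (-59 + (29/42 + 21/26))*30 = (-59 + 409/273)*30 = -15698/273*30 = -156980/91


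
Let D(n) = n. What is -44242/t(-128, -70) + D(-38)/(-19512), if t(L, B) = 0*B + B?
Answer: 215813141/341460 ≈ 632.03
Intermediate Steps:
t(L, B) = B (t(L, B) = 0 + B = B)
-44242/t(-128, -70) + D(-38)/(-19512) = -44242/(-70) - 38/(-19512) = -44242*(-1/70) - 38*(-1/19512) = 22121/35 + 19/9756 = 215813141/341460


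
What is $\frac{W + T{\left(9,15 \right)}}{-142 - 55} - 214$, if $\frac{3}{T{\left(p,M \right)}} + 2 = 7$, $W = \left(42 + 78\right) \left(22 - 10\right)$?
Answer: $- \frac{217993}{985} \approx -221.31$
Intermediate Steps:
$W = 1440$ ($W = 120 \cdot 12 = 1440$)
$T{\left(p,M \right)} = \frac{3}{5}$ ($T{\left(p,M \right)} = \frac{3}{-2 + 7} = \frac{3}{5}$)
$\frac{W + T{\left(9,15 \right)}}{-142 - 55} - 214 = \frac{1440 + \frac{3}{5}}{-142 - 55} - 214 = \frac{7203}{5 \left(-197\right)} - 214 = \frac{7203}{5} \left(- \frac{1}{197}\right) - 214 = - \frac{7203}{985} - 214 = - \frac{217993}{985}$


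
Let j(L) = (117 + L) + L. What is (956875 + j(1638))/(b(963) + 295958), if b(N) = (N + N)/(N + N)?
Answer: 960268/295959 ≈ 3.2446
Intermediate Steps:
j(L) = 117 + 2*L
b(N) = 1 (b(N) = (2*N)/((2*N)) = (2*N)*(1/(2*N)) = 1)
(956875 + j(1638))/(b(963) + 295958) = (956875 + (117 + 2*1638))/(1 + 295958) = (956875 + (117 + 3276))/295959 = (956875 + 3393)*(1/295959) = 960268*(1/295959) = 960268/295959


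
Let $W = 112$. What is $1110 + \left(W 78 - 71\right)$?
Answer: $9775$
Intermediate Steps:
$1110 + \left(W 78 - 71\right) = 1110 + \left(112 \cdot 78 - 71\right) = 1110 + \left(8736 - 71\right) = 1110 + 8665 = 9775$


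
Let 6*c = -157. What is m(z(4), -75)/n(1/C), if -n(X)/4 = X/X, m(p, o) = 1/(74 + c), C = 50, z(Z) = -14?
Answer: -3/574 ≈ -0.0052265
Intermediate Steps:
c = -157/6 (c = (⅙)*(-157) = -157/6 ≈ -26.167)
m(p, o) = 6/287 (m(p, o) = 1/(74 - 157/6) = 1/(287/6) = 6/287)
n(X) = -4 (n(X) = -4*X/X = -4*1 = -4)
m(z(4), -75)/n(1/C) = (6/287)/(-4) = (6/287)*(-¼) = -3/574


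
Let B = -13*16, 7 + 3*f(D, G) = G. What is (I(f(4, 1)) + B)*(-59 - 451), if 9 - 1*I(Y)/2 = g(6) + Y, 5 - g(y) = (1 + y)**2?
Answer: 49980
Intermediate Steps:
g(y) = 5 - (1 + y)**2
f(D, G) = -7/3 + G/3
I(Y) = 106 - 2*Y (I(Y) = 18 - 2*((5 - (1 + 6)**2) + Y) = 18 - 2*((5 - 1*7**2) + Y) = 18 - 2*((5 - 1*49) + Y) = 18 - 2*((5 - 49) + Y) = 18 - 2*(-44 + Y) = 18 + (88 - 2*Y) = 106 - 2*Y)
B = -208
(I(f(4, 1)) + B)*(-59 - 451) = ((106 - 2*(-7/3 + (1/3)*1)) - 208)*(-59 - 451) = ((106 - 2*(-7/3 + 1/3)) - 208)*(-510) = ((106 - 2*(-2)) - 208)*(-510) = ((106 + 4) - 208)*(-510) = (110 - 208)*(-510) = -98*(-510) = 49980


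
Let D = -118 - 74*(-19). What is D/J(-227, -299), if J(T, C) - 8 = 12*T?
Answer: -46/97 ≈ -0.47423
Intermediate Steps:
J(T, C) = 8 + 12*T
D = 1288 (D = -118 + 1406 = 1288)
D/J(-227, -299) = 1288/(8 + 12*(-227)) = 1288/(8 - 2724) = 1288/(-2716) = 1288*(-1/2716) = -46/97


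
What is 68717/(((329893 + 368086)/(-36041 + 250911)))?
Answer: 14765221790/697979 ≈ 21154.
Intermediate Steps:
68717/(((329893 + 368086)/(-36041 + 250911))) = 68717/((697979/214870)) = 68717/((697979*(1/214870))) = 68717/(697979/214870) = 68717*(214870/697979) = 14765221790/697979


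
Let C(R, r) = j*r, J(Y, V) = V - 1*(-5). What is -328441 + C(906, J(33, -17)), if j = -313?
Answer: -324685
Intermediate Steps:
J(Y, V) = 5 + V (J(Y, V) = V + 5 = 5 + V)
C(R, r) = -313*r
-328441 + C(906, J(33, -17)) = -328441 - 313*(5 - 17) = -328441 - 313*(-12) = -328441 + 3756 = -324685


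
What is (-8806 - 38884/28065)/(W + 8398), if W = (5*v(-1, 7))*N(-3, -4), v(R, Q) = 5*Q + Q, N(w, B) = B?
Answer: -123589637/106057635 ≈ -1.1653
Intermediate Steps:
v(R, Q) = 6*Q
W = -840 (W = (5*(6*7))*(-4) = (5*42)*(-4) = 210*(-4) = -840)
(-8806 - 38884/28065)/(W + 8398) = (-8806 - 38884/28065)/(-840 + 8398) = (-8806 - 38884*1/28065)/7558 = (-8806 - 38884/28065)*(1/7558) = -247179274/28065*1/7558 = -123589637/106057635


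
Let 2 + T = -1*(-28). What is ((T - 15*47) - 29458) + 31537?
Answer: 1400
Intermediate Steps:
T = 26 (T = -2 - 1*(-28) = -2 + 28 = 26)
((T - 15*47) - 29458) + 31537 = ((26 - 15*47) - 29458) + 31537 = ((26 - 705) - 29458) + 31537 = (-679 - 29458) + 31537 = -30137 + 31537 = 1400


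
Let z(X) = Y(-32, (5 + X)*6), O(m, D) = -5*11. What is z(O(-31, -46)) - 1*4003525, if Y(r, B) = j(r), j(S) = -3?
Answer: -4003528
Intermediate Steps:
Y(r, B) = -3
O(m, D) = -55
z(X) = -3
z(O(-31, -46)) - 1*4003525 = -3 - 1*4003525 = -3 - 4003525 = -4003528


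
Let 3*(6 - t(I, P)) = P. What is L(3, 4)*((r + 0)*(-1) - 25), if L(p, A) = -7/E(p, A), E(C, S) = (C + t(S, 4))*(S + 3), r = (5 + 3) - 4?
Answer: 87/23 ≈ 3.7826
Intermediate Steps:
t(I, P) = 6 - P/3
r = 4 (r = 8 - 4 = 4)
E(C, S) = (3 + S)*(14/3 + C) (E(C, S) = (C + (6 - ⅓*4))*(S + 3) = (C + (6 - 4/3))*(3 + S) = (C + 14/3)*(3 + S) = (14/3 + C)*(3 + S) = (3 + S)*(14/3 + C))
L(p, A) = -7/(14 + 3*p + 14*A/3 + A*p) (L(p, A) = -7/(14 + 3*p + 14*A/3 + p*A) = -7/(14 + 3*p + 14*A/3 + A*p))
L(3, 4)*((r + 0)*(-1) - 25) = (-21/(42 + 9*3 + 14*4 + 3*4*3))*((4 + 0)*(-1) - 25) = (-21/(42 + 27 + 56 + 36))*(4*(-1) - 25) = (-21/161)*(-4 - 25) = -21*1/161*(-29) = -3/23*(-29) = 87/23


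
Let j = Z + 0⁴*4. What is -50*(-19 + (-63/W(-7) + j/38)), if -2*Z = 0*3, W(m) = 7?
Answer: 1400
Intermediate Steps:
Z = 0 (Z = -0*3 = -½*0 = 0)
j = 0 (j = 0 + 0⁴*4 = 0 + 0*4 = 0 + 0 = 0)
-50*(-19 + (-63/W(-7) + j/38)) = -50*(-19 + (-63/7 + 0/38)) = -50*(-19 + (-63*⅐ + 0*(1/38))) = -50*(-19 + (-9 + 0)) = -50*(-19 - 9) = -50*(-28) = 1400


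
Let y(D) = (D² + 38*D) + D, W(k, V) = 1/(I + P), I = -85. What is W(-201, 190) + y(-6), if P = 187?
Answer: -20195/102 ≈ -197.99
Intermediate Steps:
W(k, V) = 1/102 (W(k, V) = 1/(-85 + 187) = 1/102)
y(D) = D² + 39*D
W(-201, 190) + y(-6) = 1/102 - 6*(39 - 6) = 1/102 - 6*33 = 1/102 - 198 = -20195/102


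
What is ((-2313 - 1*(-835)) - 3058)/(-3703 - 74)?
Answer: 1512/1259 ≈ 1.2010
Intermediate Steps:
((-2313 - 1*(-835)) - 3058)/(-3703 - 74) = ((-2313 + 835) - 3058)/(-3777) = (-1478 - 3058)*(-1/3777) = -4536*(-1/3777) = 1512/1259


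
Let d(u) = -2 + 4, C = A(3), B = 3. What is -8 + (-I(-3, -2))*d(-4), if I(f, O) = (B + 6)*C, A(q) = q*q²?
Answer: -494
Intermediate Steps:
A(q) = q³
C = 27 (C = 3³ = 27)
I(f, O) = 243 (I(f, O) = (3 + 6)*27 = 9*27 = 243)
d(u) = 2
-8 + (-I(-3, -2))*d(-4) = -8 - 1*243*2 = -8 - 243*2 = -8 - 486 = -494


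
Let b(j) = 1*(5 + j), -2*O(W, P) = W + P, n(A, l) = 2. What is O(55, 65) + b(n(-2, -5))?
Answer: -53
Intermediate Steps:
O(W, P) = -P/2 - W/2 (O(W, P) = -(W + P)/2 = -(P + W)/2 = -P/2 - W/2)
b(j) = 5 + j
O(55, 65) + b(n(-2, -5)) = (-1/2*65 - 1/2*55) + (5 + 2) = (-65/2 - 55/2) + 7 = -60 + 7 = -53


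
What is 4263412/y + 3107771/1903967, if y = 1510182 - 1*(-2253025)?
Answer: 22591312813/8169922397 ≈ 2.7652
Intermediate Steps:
y = 3763207 (y = 1510182 + 2253025 = 3763207)
4263412/y + 3107771/1903967 = 4263412/3763207 + 3107771/1903967 = 22591312813/8169922397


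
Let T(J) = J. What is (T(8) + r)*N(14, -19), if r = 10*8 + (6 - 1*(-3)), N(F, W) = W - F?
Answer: -3201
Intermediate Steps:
r = 89 (r = 80 + (6 + 3) = 80 + 9 = 89)
(T(8) + r)*N(14, -19) = (8 + 89)*(-19 - 1*14) = 97*(-19 - 14) = 97*(-33) = -3201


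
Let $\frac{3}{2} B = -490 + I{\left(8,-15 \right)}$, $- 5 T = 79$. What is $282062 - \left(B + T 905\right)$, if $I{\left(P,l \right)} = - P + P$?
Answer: $\frac{890063}{3} \approx 2.9669 \cdot 10^{5}$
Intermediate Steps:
$T = - \frac{79}{5}$ ($T = \left(- \frac{1}{5}\right) 79 = - \frac{79}{5} \approx -15.8$)
$I{\left(P,l \right)} = 0$
$B = - \frac{980}{3}$ ($B = \frac{2 \left(-490 + 0\right)}{3} = \frac{2}{3} \left(-490\right) = - \frac{980}{3} \approx -326.67$)
$282062 - \left(B + T 905\right) = 282062 - \left(- \frac{980}{3} - 14299\right) = 282062 - - \frac{43877}{3} = 282062 + \frac{43877}{3} = \frac{890063}{3}$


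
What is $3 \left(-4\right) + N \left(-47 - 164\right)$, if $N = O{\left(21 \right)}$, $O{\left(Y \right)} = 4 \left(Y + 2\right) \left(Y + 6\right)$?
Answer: $-524136$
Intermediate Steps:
$O{\left(Y \right)} = 4 \left(2 + Y\right) \left(6 + Y\right)$
$N = 2484$ ($N = 48 + 4 \cdot 21^{2} + 32 \cdot 21 = 48 + 4 \cdot 441 + 672 = 48 + 1764 + 672 = 2484$)
$3 \left(-4\right) + N \left(-47 - 164\right) = 3 \left(-4\right) + 2484 \left(-47 - 164\right) = -12 + 2484 \left(-47 - 164\right) = -12 + 2484 \left(-211\right) = -12 - 524124 = -524136$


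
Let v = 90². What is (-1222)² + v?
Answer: 1501384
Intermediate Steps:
v = 8100
(-1222)² + v = (-1222)² + 8100 = 1493284 + 8100 = 1501384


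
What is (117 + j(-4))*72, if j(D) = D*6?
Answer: 6696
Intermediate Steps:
j(D) = 6*D
(117 + j(-4))*72 = (117 + 6*(-4))*72 = (117 - 24)*72 = 93*72 = 6696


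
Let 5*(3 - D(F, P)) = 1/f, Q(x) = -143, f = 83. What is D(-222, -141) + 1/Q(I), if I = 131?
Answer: 177477/59345 ≈ 2.9906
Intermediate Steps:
D(F, P) = 1244/415 (D(F, P) = 3 - ⅕/83 = 3 - ⅕*1/83 = 3 - 1/415 = 1244/415)
D(-222, -141) + 1/Q(I) = 1244/415 + 1/(-143) = 1244/415 - 1/143 = 177477/59345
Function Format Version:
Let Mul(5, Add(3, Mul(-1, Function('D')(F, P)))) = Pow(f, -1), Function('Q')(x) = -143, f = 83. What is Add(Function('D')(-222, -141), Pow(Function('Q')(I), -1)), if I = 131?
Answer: Rational(177477, 59345) ≈ 2.9906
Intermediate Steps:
Function('D')(F, P) = Rational(1244, 415) (Function('D')(F, P) = Add(3, Mul(Rational(-1, 5), Pow(83, -1))) = Add(3, Mul(Rational(-1, 5), Rational(1, 83))) = Add(3, Rational(-1, 415)) = Rational(1244, 415))
Add(Function('D')(-222, -141), Pow(Function('Q')(I), -1)) = Add(Rational(1244, 415), Pow(-143, -1)) = Add(Rational(1244, 415), Rational(-1, 143)) = Rational(177477, 59345)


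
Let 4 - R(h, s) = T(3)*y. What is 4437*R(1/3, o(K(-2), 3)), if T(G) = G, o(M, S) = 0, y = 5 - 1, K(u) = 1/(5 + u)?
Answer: -35496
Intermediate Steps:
y = 4
R(h, s) = -8 (R(h, s) = 4 - 3*4 = 4 - 1*12 = 4 - 12 = -8)
4437*R(1/3, o(K(-2), 3)) = 4437*(-8) = -35496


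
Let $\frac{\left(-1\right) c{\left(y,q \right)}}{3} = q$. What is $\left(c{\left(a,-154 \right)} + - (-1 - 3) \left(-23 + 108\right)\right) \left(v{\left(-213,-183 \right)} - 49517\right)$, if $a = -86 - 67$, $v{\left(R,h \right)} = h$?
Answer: $-39859400$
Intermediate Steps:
$a = -153$
$c{\left(y,q \right)} = - 3 q$
$\left(c{\left(a,-154 \right)} + - (-1 - 3) \left(-23 + 108\right)\right) \left(v{\left(-213,-183 \right)} - 49517\right) = \left(\left(-3\right) \left(-154\right) + - (-1 - 3) \left(-23 + 108\right)\right) \left(-183 - 49517\right) = \left(462 + \left(-1\right) \left(-4\right) 85\right) \left(-49700\right) = \left(462 + 4 \cdot 85\right) \left(-49700\right) = \left(462 + 340\right) \left(-49700\right) = 802 \left(-49700\right) = -39859400$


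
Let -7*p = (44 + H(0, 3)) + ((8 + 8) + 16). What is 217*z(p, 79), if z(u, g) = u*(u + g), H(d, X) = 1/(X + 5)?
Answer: -10289055/64 ≈ -1.6077e+5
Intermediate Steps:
H(d, X) = 1/(5 + X)
p = -87/8 (p = -((44 + 1/(5 + 3)) + ((8 + 8) + 16))/7 = -((44 + 1/8) + (16 + 16))/7 = -((44 + ⅛) + 32)/7 = -(353/8 + 32)/7 = -⅐*609/8 = -87/8 ≈ -10.875)
z(u, g) = u*(g + u)
217*z(p, 79) = 217*(-87*(79 - 87/8)/8) = 217*(-87/8*545/8) = 217*(-47415/64) = -10289055/64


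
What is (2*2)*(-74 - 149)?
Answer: -892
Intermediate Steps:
(2*2)*(-74 - 149) = 4*(-223) = -892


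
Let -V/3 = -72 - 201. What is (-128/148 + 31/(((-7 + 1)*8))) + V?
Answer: 1451861/1776 ≈ 817.49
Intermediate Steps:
V = 819 (V = -3*(-72 - 201) = -3*(-273) = 819)
(-128/148 + 31/(((-7 + 1)*8))) + V = (-128/148 + 31/(((-7 + 1)*8))) + 819 = (-128*1/148 + 31/((-6*8))) + 819 = (-32/37 + 31/(-48)) + 819 = (-32/37 + 31*(-1/48)) + 819 = (-32/37 - 31/48) + 819 = -2683/1776 + 819 = 1451861/1776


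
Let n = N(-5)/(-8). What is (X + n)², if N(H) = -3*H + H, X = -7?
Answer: 1089/16 ≈ 68.063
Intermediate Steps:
N(H) = -2*H
n = -5/4 (n = -2*(-5)/(-8) = 10*(-⅛) = -5/4 ≈ -1.2500)
(X + n)² = (-7 - 5/4)² = (-33/4)² = 1089/16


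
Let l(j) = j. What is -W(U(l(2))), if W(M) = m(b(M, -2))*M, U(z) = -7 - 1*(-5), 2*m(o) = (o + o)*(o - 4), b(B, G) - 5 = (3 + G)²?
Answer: 24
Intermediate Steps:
b(B, G) = 5 + (3 + G)²
m(o) = o*(-4 + o) (m(o) = ((o + o)*(o - 4))/2 = ((2*o)*(-4 + o))/2 = (2*o*(-4 + o))/2 = o*(-4 + o))
U(z) = -2 (U(z) = -7 + 5 = -2)
W(M) = 12*M (W(M) = ((5 + (3 - 2)²)*(-4 + (5 + (3 - 2)²)))*M = ((5 + 1²)*(-4 + (5 + 1²)))*M = ((5 + 1)*(-4 + (5 + 1)))*M = (6*(-4 + 6))*M = (6*2)*M = 12*M)
-W(U(l(2))) = -12*(-2) = -1*(-24) = 24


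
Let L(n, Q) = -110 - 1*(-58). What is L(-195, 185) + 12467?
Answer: 12415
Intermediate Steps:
L(n, Q) = -52 (L(n, Q) = -110 + 58 = -52)
L(-195, 185) + 12467 = -52 + 12467 = 12415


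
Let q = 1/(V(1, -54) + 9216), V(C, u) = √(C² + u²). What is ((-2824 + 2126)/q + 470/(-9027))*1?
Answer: -58068597206/9027 - 698*√2917 ≈ -6.4705e+6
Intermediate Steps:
q = 1/(9216 + √2917) (q = 1/(√(1² + (-54)²) + 9216) = 1/(√(1 + 2916) + 9216) = 1/(√2917 + 9216) = 1/(9216 + √2917) ≈ 0.00010787)
((-2824 + 2126)/q + 470/(-9027))*1 = ((-2824 + 2126)/(9216/84931739 - √2917/84931739) + 470/(-9027))*1 = (-698/(9216/84931739 - √2917/84931739) + 470*(-1/9027))*1 = (-698/(9216/84931739 - √2917/84931739) - 470/9027)*1 = (-470/9027 - 698/(9216/84931739 - √2917/84931739))*1 = -470/9027 - 698/(9216/84931739 - √2917/84931739)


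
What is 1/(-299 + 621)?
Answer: 1/322 ≈ 0.0031056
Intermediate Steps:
1/(-299 + 621) = 1/322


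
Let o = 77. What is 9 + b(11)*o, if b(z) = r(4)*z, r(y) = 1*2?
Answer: 1703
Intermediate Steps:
r(y) = 2
b(z) = 2*z
9 + b(11)*o = 9 + (2*11)*77 = 9 + 22*77 = 9 + 1694 = 1703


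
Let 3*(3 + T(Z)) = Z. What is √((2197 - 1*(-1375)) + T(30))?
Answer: √3579 ≈ 59.825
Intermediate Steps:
T(Z) = -3 + Z/3
√((2197 - 1*(-1375)) + T(30)) = √((2197 - 1*(-1375)) + (-3 + (⅓)*30)) = √((2197 + 1375) + (-3 + 10)) = √(3572 + 7) = √3579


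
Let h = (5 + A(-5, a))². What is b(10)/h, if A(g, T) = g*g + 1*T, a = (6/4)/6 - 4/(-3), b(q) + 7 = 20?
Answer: 1872/143641 ≈ 0.013032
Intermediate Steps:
b(q) = 13 (b(q) = -7 + 20 = 13)
a = 19/12 (a = (6*(¼))*(⅙) - 4*(-⅓) = (3/2)*(⅙) + 4/3 = ¼ + 4/3 = 19/12 ≈ 1.5833)
A(g, T) = T + g² (A(g, T) = g² + T = T + g²)
h = 143641/144 (h = (5 + (19/12 + (-5)²))² = (5 + (19/12 + 25))² = (5 + 319/12)² = (379/12)² = 143641/144 ≈ 997.51)
b(10)/h = 13/(143641/144) = 13*(144/143641) = 1872/143641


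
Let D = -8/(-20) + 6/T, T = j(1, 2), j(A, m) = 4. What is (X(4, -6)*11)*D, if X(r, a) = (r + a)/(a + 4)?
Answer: 209/10 ≈ 20.900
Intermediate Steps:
X(r, a) = (a + r)/(4 + a)
T = 4
D = 19/10 (D = -8/(-20) + 6/4 = -8*(-1/20) + 6*(¼) = ⅖ + 3/2 = 19/10 ≈ 1.9000)
(X(4, -6)*11)*D = (((-6 + 4)/(4 - 6))*11)*(19/10) = ((-2/(-2))*11)*(19/10) = (-½*(-2)*11)*(19/10) = (1*11)*(19/10) = 11*(19/10) = 209/10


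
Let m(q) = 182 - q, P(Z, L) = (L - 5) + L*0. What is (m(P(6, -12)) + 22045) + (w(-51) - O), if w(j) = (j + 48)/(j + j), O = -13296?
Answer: 1208361/34 ≈ 35540.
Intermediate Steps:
P(Z, L) = -5 + L (P(Z, L) = (-5 + L) + 0 = -5 + L)
w(j) = (48 + j)/(2*j) (w(j) = (48 + j)/((2*j)) = (48 + j)*(1/(2*j)) = (48 + j)/(2*j))
(m(P(6, -12)) + 22045) + (w(-51) - O) = ((182 - (-5 - 12)) + 22045) + ((½)*(48 - 51)/(-51) - 1*(-13296)) = ((182 - 1*(-17)) + 22045) + ((½)*(-1/51)*(-3) + 13296) = ((182 + 17) + 22045) + (1/34 + 13296) = (199 + 22045) + 452065/34 = 22244 + 452065/34 = 1208361/34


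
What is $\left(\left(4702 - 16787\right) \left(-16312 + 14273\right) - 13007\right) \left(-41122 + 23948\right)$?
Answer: $-422966561592$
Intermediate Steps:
$\left(\left(4702 - 16787\right) \left(-16312 + 14273\right) - 13007\right) \left(-41122 + 23948\right) = \left(\left(-12085\right) \left(-2039\right) - 13007\right) \left(-17174\right) = \left(24641315 - 13007\right) \left(-17174\right) = 24628308 \left(-17174\right) = -422966561592$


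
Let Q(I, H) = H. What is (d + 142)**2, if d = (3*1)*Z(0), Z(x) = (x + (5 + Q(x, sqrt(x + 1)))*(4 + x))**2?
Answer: 3496900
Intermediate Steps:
Z(x) = (x + (4 + x)*(5 + sqrt(1 + x)))**2 (Z(x) = (x + (5 + sqrt(x + 1))*(4 + x))**2 = (x + (5 + sqrt(1 + x))*(4 + x))**2 = (x + (4 + x)*(5 + sqrt(1 + x)))**2)
d = 1728 (d = (3*1)*(20 + 4*sqrt(1 + 0) + 6*0 + 0*sqrt(1 + 0))**2 = 3*(20 + 4*sqrt(1) + 0 + 0*sqrt(1))**2 = 3*(20 + 4*1 + 0 + 0*1)**2 = 3*(20 + 4 + 0 + 0)**2 = 3*24**2 = 3*576 = 1728)
(d + 142)**2 = (1728 + 142)**2 = 1870**2 = 3496900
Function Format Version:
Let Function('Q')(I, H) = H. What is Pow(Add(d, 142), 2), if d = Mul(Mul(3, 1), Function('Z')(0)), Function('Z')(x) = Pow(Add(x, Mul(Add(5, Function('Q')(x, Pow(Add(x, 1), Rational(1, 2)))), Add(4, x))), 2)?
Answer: 3496900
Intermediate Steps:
Function('Z')(x) = Pow(Add(x, Mul(Add(4, x), Add(5, Pow(Add(1, x), Rational(1, 2))))), 2) (Function('Z')(x) = Pow(Add(x, Mul(Add(5, Pow(Add(x, 1), Rational(1, 2))), Add(4, x))), 2) = Pow(Add(x, Mul(Add(5, Pow(Add(1, x), Rational(1, 2))), Add(4, x))), 2) = Pow(Add(x, Mul(Add(4, x), Add(5, Pow(Add(1, x), Rational(1, 2))))), 2))
d = 1728 (d = Mul(Mul(3, 1), Pow(Add(20, Mul(4, Pow(Add(1, 0), Rational(1, 2))), Mul(6, 0), Mul(0, Pow(Add(1, 0), Rational(1, 2)))), 2)) = Mul(3, Pow(Add(20, Mul(4, Pow(1, Rational(1, 2))), 0, Mul(0, Pow(1, Rational(1, 2)))), 2)) = Mul(3, Pow(Add(20, Mul(4, 1), 0, Mul(0, 1)), 2)) = Mul(3, Pow(Add(20, 4, 0, 0), 2)) = Mul(3, Pow(24, 2)) = Mul(3, 576) = 1728)
Pow(Add(d, 142), 2) = Pow(Add(1728, 142), 2) = Pow(1870, 2) = 3496900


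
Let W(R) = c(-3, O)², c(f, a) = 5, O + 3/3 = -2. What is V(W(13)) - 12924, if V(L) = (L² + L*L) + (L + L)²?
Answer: -9174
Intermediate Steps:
O = -3 (O = -1 - 2 = -3)
W(R) = 25 (W(R) = 5² = 25)
V(L) = 6*L² (V(L) = (L² + L²) + (2*L)² = 2*L² + 4*L² = 6*L²)
V(W(13)) - 12924 = 6*25² - 12924 = 6*625 - 12924 = 3750 - 12924 = -9174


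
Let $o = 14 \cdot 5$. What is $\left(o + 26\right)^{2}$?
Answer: $9216$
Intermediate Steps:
$o = 70$
$\left(o + 26\right)^{2} = \left(70 + 26\right)^{2} = 96^{2} = 9216$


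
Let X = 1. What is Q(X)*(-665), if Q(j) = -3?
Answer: 1995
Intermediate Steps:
Q(X)*(-665) = -3*(-665) = 1995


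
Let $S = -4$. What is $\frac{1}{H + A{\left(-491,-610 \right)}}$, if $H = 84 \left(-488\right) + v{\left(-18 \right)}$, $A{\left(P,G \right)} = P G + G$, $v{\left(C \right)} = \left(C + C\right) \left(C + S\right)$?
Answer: $\frac{1}{258700} \approx 3.8655 \cdot 10^{-6}$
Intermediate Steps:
$v{\left(C \right)} = 2 C \left(-4 + C\right)$ ($v{\left(C \right)} = \left(C + C\right) \left(C - 4\right) = 2 C \left(-4 + C\right)$)
$A{\left(P,G \right)} = G + G P$ ($A{\left(P,G \right)} = G P + G = G + G P$)
$H = -40200$ ($H = 84 \left(-488\right) + 2 \left(-18\right) \left(-4 - 18\right) = -40992 + 2 \left(-18\right) \left(-22\right) = -40992 + 792 = -40200$)
$\frac{1}{H + A{\left(-491,-610 \right)}} = \frac{1}{-40200 - 610 \left(1 - 491\right)} = \frac{1}{-40200 - -298900} = \frac{1}{-40200 + 298900} = \frac{1}{258700}$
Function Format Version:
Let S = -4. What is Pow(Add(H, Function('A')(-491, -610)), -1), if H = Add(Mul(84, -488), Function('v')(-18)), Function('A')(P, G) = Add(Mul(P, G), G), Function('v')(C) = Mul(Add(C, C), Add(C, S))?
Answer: Rational(1, 258700) ≈ 3.8655e-6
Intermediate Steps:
Function('v')(C) = Mul(2, C, Add(-4, C)) (Function('v')(C) = Mul(Add(C, C), Add(C, -4)) = Mul(Mul(2, C), Add(-4, C)) = Mul(2, C, Add(-4, C)))
Function('A')(P, G) = Add(G, Mul(G, P)) (Function('A')(P, G) = Add(Mul(G, P), G) = Add(G, Mul(G, P)))
H = -40200 (H = Add(Mul(84, -488), Mul(2, -18, Add(-4, -18))) = Add(-40992, Mul(2, -18, -22)) = Add(-40992, 792) = -40200)
Pow(Add(H, Function('A')(-491, -610)), -1) = Pow(Add(-40200, Mul(-610, Add(1, -491))), -1) = Pow(Add(-40200, Mul(-610, -490)), -1) = Pow(Add(-40200, 298900), -1) = Pow(258700, -1) = Rational(1, 258700)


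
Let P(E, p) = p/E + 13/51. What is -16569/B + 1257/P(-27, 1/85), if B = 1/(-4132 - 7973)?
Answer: 117134447895/584 ≈ 2.0057e+8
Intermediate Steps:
B = -1/12105 (B = 1/(-12105) = -1/12105 ≈ -8.2611e-5)
P(E, p) = 13/51 + p/E (P(E, p) = p/E + 13*(1/51) = p/E + 13/51 = 13/51 + p/E)
-16569/B + 1257/P(-27, 1/85) = -16569/(-1/12105) + 1257/(13/51 + 1/(85*(-27))) = -16569*(-12105) + 1257/(13/51 + (1/85)*(-1/27)) = 200567745 + 1257/(13/51 - 1/2295) = 200567745 + 1257/(584/2295) = 200567745 + 1257*(2295/584) = 200567745 + 2884815/584 = 117134447895/584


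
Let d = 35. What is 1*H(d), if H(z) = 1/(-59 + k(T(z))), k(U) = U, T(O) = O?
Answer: -1/24 ≈ -0.041667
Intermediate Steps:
H(z) = 1/(-59 + z)
1*H(d) = 1/(-59 + 35) = 1/(-24) = 1*(-1/24) = -1/24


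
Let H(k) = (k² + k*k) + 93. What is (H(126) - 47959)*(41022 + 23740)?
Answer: -1043574868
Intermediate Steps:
H(k) = 93 + 2*k² (H(k) = (k² + k²) + 93 = 2*k² + 93 = 93 + 2*k²)
(H(126) - 47959)*(41022 + 23740) = ((93 + 2*126²) - 47959)*(41022 + 23740) = ((93 + 2*15876) - 47959)*64762 = ((93 + 31752) - 47959)*64762 = (31845 - 47959)*64762 = -16114*64762 = -1043574868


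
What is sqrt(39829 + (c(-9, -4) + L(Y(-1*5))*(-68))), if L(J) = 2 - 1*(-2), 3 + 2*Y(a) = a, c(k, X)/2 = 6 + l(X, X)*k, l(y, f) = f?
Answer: 7*sqrt(809) ≈ 199.10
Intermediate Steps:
c(k, X) = 12 + 2*X*k (c(k, X) = 2*(6 + X*k) = 12 + 2*X*k)
Y(a) = -3/2 + a/2
L(J) = 4 (L(J) = 2 + 2 = 4)
sqrt(39829 + (c(-9, -4) + L(Y(-1*5))*(-68))) = sqrt(39829 + ((12 + 2*(-4)*(-9)) + 4*(-68))) = sqrt(39829 + ((12 + 72) - 272)) = sqrt(39829 + (84 - 272)) = sqrt(39829 - 188) = sqrt(39641) = 7*sqrt(809)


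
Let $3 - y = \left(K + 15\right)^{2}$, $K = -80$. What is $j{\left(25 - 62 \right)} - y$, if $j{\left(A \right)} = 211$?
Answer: $4433$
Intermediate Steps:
$y = -4222$ ($y = 3 - \left(-80 + 15\right)^{2} = 3 - \left(-65\right)^{2} = 3 - 4225 = -4222$)
$j{\left(25 - 62 \right)} - y = 211 - -4222 = 211 + 4222 = 4433$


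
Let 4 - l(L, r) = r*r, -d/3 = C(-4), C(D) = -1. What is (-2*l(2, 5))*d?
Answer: 126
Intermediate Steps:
d = 3 (d = -3*(-1) = 3)
l(L, r) = 4 - r² (l(L, r) = 4 - r*r = 4 - r²)
(-2*l(2, 5))*d = -2*(4 - 1*5²)*3 = -2*(4 - 1*25)*3 = -2*(4 - 25)*3 = -2*(-21)*3 = 42*3 = 126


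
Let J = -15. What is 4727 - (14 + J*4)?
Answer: 4773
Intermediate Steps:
4727 - (14 + J*4) = 4727 - (14 - 15*4) = 4727 - (14 - 60) = 4727 - 1*(-46) = 4727 + 46 = 4773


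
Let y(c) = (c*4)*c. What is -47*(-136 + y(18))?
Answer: -54520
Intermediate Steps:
y(c) = 4*c² (y(c) = (4*c)*c = 4*c²)
-47*(-136 + y(18)) = -47*(-136 + 4*18²) = -47*(-136 + 4*324) = -47*(-136 + 1296) = -47*1160 = -54520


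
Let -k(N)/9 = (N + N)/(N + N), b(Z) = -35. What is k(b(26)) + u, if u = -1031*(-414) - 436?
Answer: 426389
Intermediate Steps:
u = 426398 (u = 426834 - 436 = 426398)
k(N) = -9 (k(N) = -9*(N + N)/(N + N) = -9*2*N/(2*N) = -9*2*N*1/(2*N) = -9*1 = -9)
k(b(26)) + u = -9 + 426398 = 426389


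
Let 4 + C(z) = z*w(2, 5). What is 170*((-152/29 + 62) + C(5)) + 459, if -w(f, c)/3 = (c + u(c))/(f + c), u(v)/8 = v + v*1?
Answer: -4371873/203 ≈ -21536.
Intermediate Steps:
u(v) = 16*v (u(v) = 8*(v + v*1) = 8*(v + v) = 8*(2*v) = 16*v)
w(f, c) = -51*c/(c + f) (w(f, c) = -3*(c + 16*c)/(f + c) = -3*17*c/(c + f) = -51*c/(c + f))
C(z) = -4 - 255*z/7 (C(z) = -4 + z*(-51*5/(5 + 2)) = -4 + z*(-51*5/7) = -4 + z*(-51*5*⅐) = -4 + z*(-255/7) = -4 - 255*z/7)
170*((-152/29 + 62) + C(5)) + 459 = 170*((-152/29 + 62) + (-4 - 255/7*5)) + 459 = 170*((-152*1/29 + 62) + (-4 - 1275/7)) + 459 = 170*((-152/29 + 62) - 1303/7) + 459 = 170*(1646/29 - 1303/7) + 459 = 170*(-26265/203) + 459 = -4465050/203 + 459 = -4371873/203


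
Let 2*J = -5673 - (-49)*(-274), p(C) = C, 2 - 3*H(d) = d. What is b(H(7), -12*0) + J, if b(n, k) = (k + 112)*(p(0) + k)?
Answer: -19099/2 ≈ -9549.5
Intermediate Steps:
H(d) = 2/3 - d/3
J = -19099/2 (J = (-5673 - (-49)*(-274))/2 = (-5673 - 1*13426)/2 = (-5673 - 13426)/2 = (1/2)*(-19099) = -19099/2 ≈ -9549.5)
b(n, k) = k*(112 + k) (b(n, k) = (k + 112)*(0 + k) = (112 + k)*k = k*(112 + k))
b(H(7), -12*0) + J = (-12*0)*(112 - 12*0) - 19099/2 = 0*(112 + 0) - 19099/2 = 0*112 - 19099/2 = 0 - 19099/2 = -19099/2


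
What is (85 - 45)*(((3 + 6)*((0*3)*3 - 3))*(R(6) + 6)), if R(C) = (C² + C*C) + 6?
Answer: -90720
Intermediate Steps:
R(C) = 6 + 2*C² (R(C) = (C² + C²) + 6 = 2*C² + 6 = 6 + 2*C²)
(85 - 45)*(((3 + 6)*((0*3)*3 - 3))*(R(6) + 6)) = (85 - 45)*(((3 + 6)*((0*3)*3 - 3))*((6 + 2*6²) + 6)) = 40*((9*(0*3 - 3))*((6 + 2*36) + 6)) = 40*((9*(0 - 3))*((6 + 72) + 6)) = 40*((9*(-3))*(78 + 6)) = 40*(-27*84) = 40*(-2268) = -90720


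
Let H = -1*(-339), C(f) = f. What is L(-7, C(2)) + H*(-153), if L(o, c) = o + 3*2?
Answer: -51868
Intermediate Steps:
H = 339
L(o, c) = 6 + o (L(o, c) = o + 6 = 6 + o)
L(-7, C(2)) + H*(-153) = (6 - 7) + 339*(-153) = -1 - 51867 = -51868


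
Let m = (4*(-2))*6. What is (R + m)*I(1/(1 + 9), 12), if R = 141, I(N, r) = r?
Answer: 1116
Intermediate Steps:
m = -48 (m = -8*6 = -48)
(R + m)*I(1/(1 + 9), 12) = (141 - 48)*12 = 93*12 = 1116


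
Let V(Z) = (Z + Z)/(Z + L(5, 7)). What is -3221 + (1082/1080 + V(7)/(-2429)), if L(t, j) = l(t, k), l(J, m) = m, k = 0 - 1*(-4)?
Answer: -6636996863/2061180 ≈ -3220.0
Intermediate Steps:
k = 4 (k = 0 + 4 = 4)
L(t, j) = 4
V(Z) = 2*Z/(4 + Z) (V(Z) = (Z + Z)/(Z + 4) = (2*Z)/(4 + Z) = 2*Z/(4 + Z))
-3221 + (1082/1080 + V(7)/(-2429)) = -3221 + (1082/1080 + (2*7/(4 + 7))/(-2429)) = -3221 + (1082*(1/1080) + (2*7/11)*(-1/2429)) = -3221 + (541/540 + (2*7*(1/11))*(-1/2429)) = -3221 + (541/540 + (14/11)*(-1/2429)) = -3221 + (541/540 - 2/3817) = -3221 + 2063917/2061180 = -6636996863/2061180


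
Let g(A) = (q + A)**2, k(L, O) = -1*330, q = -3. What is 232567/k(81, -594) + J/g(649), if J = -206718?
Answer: -12140268389/17214285 ≈ -705.24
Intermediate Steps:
k(L, O) = -330
g(A) = (-3 + A)**2
232567/k(81, -594) + J/g(649) = 232567/(-330) - 206718/(-3 + 649)**2 = 232567*(-1/330) - 206718/(646**2) = -232567/330 - 206718/417316 = -232567/330 - 206718*1/417316 = -232567/330 - 103359/208658 = -12140268389/17214285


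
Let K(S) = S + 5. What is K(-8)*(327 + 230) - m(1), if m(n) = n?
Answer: -1672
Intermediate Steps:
K(S) = 5 + S
K(-8)*(327 + 230) - m(1) = (5 - 8)*(327 + 230) - 1*1 = -3*557 - 1 = -1671 - 1 = -1672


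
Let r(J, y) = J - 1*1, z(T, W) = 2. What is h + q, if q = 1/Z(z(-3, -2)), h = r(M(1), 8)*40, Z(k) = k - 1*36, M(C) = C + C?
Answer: 1359/34 ≈ 39.971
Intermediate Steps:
M(C) = 2*C
r(J, y) = -1 + J (r(J, y) = J - 1 = -1 + J)
Z(k) = -36 + k (Z(k) = k - 36 = -36 + k)
h = 40 (h = (-1 + 2*1)*40 = (-1 + 2)*40 = 1*40 = 40)
q = -1/34 (q = 1/(-36 + 2) = 1/(-34) = -1/34 ≈ -0.029412)
h + q = 40 - 1/34 = 1359/34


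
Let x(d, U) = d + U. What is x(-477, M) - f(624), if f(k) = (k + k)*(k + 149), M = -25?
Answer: -965206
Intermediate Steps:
f(k) = 2*k*(149 + k) (f(k) = (2*k)*(149 + k) = 2*k*(149 + k))
x(d, U) = U + d
x(-477, M) - f(624) = (-25 - 477) - 2*624*(149 + 624) = -502 - 2*624*773 = -502 - 1*964704 = -502 - 964704 = -965206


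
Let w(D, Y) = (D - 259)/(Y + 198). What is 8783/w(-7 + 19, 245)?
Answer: -3890869/247 ≈ -15753.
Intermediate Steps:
w(D, Y) = (-259 + D)/(198 + Y)
8783/w(-7 + 19, 245) = 8783/(((-259 + (-7 + 19))/(198 + 245))) = 8783/(((-259 + 12)/443)) = 8783/(((1/443)*(-247))) = 8783/(-247/443) = 8783*(-443/247) = -3890869/247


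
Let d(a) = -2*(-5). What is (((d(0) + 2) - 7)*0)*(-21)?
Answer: 0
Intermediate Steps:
d(a) = 10
(((d(0) + 2) - 7)*0)*(-21) = (((10 + 2) - 7)*0)*(-21) = ((12 - 7)*0)*(-21) = (5*0)*(-21) = 0*(-21) = 0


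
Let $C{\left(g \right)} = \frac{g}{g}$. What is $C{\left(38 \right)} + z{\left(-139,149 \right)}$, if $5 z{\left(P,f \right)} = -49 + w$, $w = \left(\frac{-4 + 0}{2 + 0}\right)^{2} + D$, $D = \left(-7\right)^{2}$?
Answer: $\frac{9}{5} \approx 1.8$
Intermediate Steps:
$D = 49$
$w = 53$ ($w = \left(\frac{-4 + 0}{2 + 0}\right)^{2} + 49 = \left(- \frac{4}{2}\right)^{2} + 49 = \left(\left(-4\right) \frac{1}{2}\right)^{2} + 49 = \left(-2\right)^{2} + 49 = 4 + 49 = 53$)
$C{\left(g \right)} = 1$
$z{\left(P,f \right)} = \frac{4}{5}$ ($z{\left(P,f \right)} = \frac{-49 + 53}{5} = \frac{1}{5} \cdot 4 = \frac{4}{5}$)
$C{\left(38 \right)} + z{\left(-139,149 \right)} = 1 + \frac{4}{5} = \frac{9}{5}$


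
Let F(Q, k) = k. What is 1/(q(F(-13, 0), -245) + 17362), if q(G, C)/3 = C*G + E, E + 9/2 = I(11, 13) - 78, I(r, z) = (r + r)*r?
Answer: 2/35681 ≈ 5.6052e-5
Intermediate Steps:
I(r, z) = 2*r**2 (I(r, z) = (2*r)*r = 2*r**2)
E = 319/2 (E = -9/2 + (2*11**2 - 78) = -9/2 + (2*121 - 78) = -9/2 + (242 - 78) = -9/2 + 164 = 319/2 ≈ 159.50)
q(G, C) = 957/2 + 3*C*G (q(G, C) = 3*(C*G + 319/2) = 3*(319/2 + C*G) = 957/2 + 3*C*G)
1/(q(F(-13, 0), -245) + 17362) = 1/((957/2 + 3*(-245)*0) + 17362) = 1/((957/2 + 0) + 17362) = 1/(957/2 + 17362) = 1/(35681/2) = 2/35681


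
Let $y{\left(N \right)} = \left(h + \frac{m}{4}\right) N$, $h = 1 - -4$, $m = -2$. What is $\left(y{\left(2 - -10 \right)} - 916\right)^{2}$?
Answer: $743044$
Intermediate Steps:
$h = 5$ ($h = 1 + 4 = 5$)
$y{\left(N \right)} = \frac{9 N}{2}$ ($y{\left(N \right)} = \left(5 - \frac{2}{4}\right) N = \left(5 - \frac{1}{2}\right) N = \frac{9 N}{2}$)
$\left(y{\left(2 - -10 \right)} - 916\right)^{2} = \left(\frac{9 \left(2 - -10\right)}{2} - 916\right)^{2} = \left(\frac{9 \left(2 + 10\right)}{2} - 916\right)^{2} = \left(\frac{9}{2} \cdot 12 - 916\right)^{2} = \left(54 - 916\right)^{2} = \left(-862\right)^{2} = 743044$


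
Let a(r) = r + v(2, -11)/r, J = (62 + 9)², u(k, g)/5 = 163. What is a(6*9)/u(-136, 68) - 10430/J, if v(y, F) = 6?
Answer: -74049083/36975735 ≈ -2.0026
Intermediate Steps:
u(k, g) = 815 (u(k, g) = 5*163 = 815)
J = 5041 (J = 71² = 5041)
a(r) = r + 6/r
a(6*9)/u(-136, 68) - 10430/J = (6*9 + 6/((6*9)))/815 - 10430/5041 = (54 + 6/54)*(1/815) - 10430*1/5041 = (54 + 6*(1/54))*(1/815) - 10430/5041 = (54 + ⅑)*(1/815) - 10430/5041 = (487/9)*(1/815) - 10430/5041 = 487/7335 - 10430/5041 = -74049083/36975735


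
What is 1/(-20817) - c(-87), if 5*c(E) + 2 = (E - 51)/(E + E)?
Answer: 145690/603693 ≈ 0.24133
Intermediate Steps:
c(E) = -2/5 + (-51 + E)/(10*E) (c(E) = -2/5 + ((E - 51)/(E + E))/5 = -2/5 + ((-51 + E)/((2*E)))/5 = -2/5 + ((-51 + E)*(1/(2*E)))/5 = -2/5 + ((-51 + E)/(2*E))/5 = -2/5 + (-51 + E)/(10*E))
1/(-20817) - c(-87) = 1/(-20817) - 3*(-17 - 1*(-87))/(10*(-87)) = -1/20817 - 3*(-1)*(-17 + 87)/(10*87) = -1/20817 - 3*(-1)*70/(10*87) = -1/20817 - 1*(-7/29) = -1/20817 + 7/29 = 145690/603693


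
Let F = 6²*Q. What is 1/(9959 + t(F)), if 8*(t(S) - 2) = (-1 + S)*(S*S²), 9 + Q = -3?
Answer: 1/4363652329 ≈ 2.2917e-10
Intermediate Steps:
Q = -12 (Q = -9 - 3 = -12)
F = -432 (F = 6²*(-12) = 36*(-12) = -432)
t(S) = 2 + S³*(-1 + S)/8 (t(S) = 2 + ((-1 + S)*(S*S²))/8 = 2 + ((-1 + S)*S³)/8 = 2 + (S³*(-1 + S))/8 = 2 + S³*(-1 + S)/8)
1/(9959 + t(F)) = 1/(9959 + (2 - ⅛*(-432)³ + (⅛)*(-432)⁴)) = 1/(9959 + (2 - ⅛*(-80621568) + (⅛)*34828517376)) = 1/(9959 + (2 + 10077696 + 4353564672)) = 1/(9959 + 4363642370) = 1/4363652329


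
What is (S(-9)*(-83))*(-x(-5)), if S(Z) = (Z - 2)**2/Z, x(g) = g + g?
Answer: 100430/9 ≈ 11159.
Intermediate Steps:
x(g) = 2*g
S(Z) = (-2 + Z)**2/Z
(S(-9)*(-83))*(-x(-5)) = (((-2 - 9)**2/(-9))*(-83))*(-2*(-5)) = (-1/9*(-11)**2*(-83))*(-1*(-10)) = (-1/9*121*(-83))*10 = -121/9*(-83)*10 = (10043/9)*10 = 100430/9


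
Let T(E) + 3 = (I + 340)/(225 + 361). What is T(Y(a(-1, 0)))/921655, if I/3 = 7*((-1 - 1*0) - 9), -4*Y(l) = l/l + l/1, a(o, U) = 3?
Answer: -814/270044915 ≈ -3.0143e-6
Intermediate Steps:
Y(l) = -1/4 - l/4 (Y(l) = -(l/l + l/1)/4 = -(1 + l*1)/4 = -(1 + l)/4 = -1/4 - l/4)
I = -210 (I = 3*(7*((-1 - 1*0) - 9)) = 3*(7*((-1 + 0) - 9)) = 3*(7*(-1 - 9)) = 3*(7*(-10)) = 3*(-70) = -210)
T(E) = -814/293 (T(E) = -3 + (-210 + 340)/(225 + 361) = -3 + 130/586 = -3 + 130*(1/586) = -3 + 65/293 = -814/293)
T(Y(a(-1, 0)))/921655 = -814/293/921655 = -814/293*1/921655 = -814/270044915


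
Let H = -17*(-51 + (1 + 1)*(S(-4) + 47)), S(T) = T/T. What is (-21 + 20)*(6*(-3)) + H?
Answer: -747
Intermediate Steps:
S(T) = 1
H = -765 (H = -17*(-51 + (1 + 1)*(1 + 47)) = -17*(-51 + 2*48) = -17*(-51 + 96) = -17*45 = -765)
(-21 + 20)*(6*(-3)) + H = (-21 + 20)*(6*(-3)) - 765 = -1*(-18) - 765 = 18 - 765 = -747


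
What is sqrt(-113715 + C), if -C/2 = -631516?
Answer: sqrt(1149317) ≈ 1072.1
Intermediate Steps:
C = 1263032 (C = -2*(-631516) = 1263032)
sqrt(-113715 + C) = sqrt(-113715 + 1263032) = sqrt(1149317)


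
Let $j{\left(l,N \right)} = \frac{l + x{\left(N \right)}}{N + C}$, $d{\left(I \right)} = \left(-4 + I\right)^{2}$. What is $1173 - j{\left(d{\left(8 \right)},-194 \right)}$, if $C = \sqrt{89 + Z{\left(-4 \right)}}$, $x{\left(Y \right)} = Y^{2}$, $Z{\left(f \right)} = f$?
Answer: $\frac{51351811}{37551} + \frac{37652 \sqrt{85}}{37551} \approx 1376.8$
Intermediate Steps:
$C = \sqrt{85}$ ($C = \sqrt{89 - 4} = \sqrt{85} \approx 9.2195$)
$j{\left(l,N \right)} = \frac{l + N^{2}}{N + \sqrt{85}}$
$1173 - j{\left(d{\left(8 \right)},-194 \right)} = 1173 - \frac{\left(-4 + 8\right)^{2} + \left(-194\right)^{2}}{-194 + \sqrt{85}} = 1173 - \frac{4^{2} + 37636}{-194 + \sqrt{85}} = 1173 - \frac{16 + 37636}{-194 + \sqrt{85}} = 1173 - \frac{1}{-194 + \sqrt{85}} \cdot 37652 = 1173 - \frac{37652}{-194 + \sqrt{85}}$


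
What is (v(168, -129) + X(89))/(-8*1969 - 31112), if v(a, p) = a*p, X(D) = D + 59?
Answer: 5381/11716 ≈ 0.45929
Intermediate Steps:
X(D) = 59 + D
(v(168, -129) + X(89))/(-8*1969 - 31112) = (168*(-129) + (59 + 89))/(-8*1969 - 31112) = (-21672 + 148)/(-15752 - 31112) = -21524/(-46864) = -21524*(-1/46864) = 5381/11716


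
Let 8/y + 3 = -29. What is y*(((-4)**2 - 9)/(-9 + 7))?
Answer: 7/8 ≈ 0.87500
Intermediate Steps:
y = -1/4 (y = 8/(-3 - 29) = 8/(-32) = 8*(-1/32) = -1/4 ≈ -0.25000)
y*(((-4)**2 - 9)/(-9 + 7)) = -((-4)**2 - 9)/(4*(-9 + 7)) = -(16 - 9)/(4*(-2)) = -7*(-1)/(4*2) = -1/4*(-7/2) = 7/8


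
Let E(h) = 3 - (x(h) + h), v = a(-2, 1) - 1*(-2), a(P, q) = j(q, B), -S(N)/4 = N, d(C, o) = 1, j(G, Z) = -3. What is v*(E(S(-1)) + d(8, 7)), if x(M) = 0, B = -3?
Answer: 0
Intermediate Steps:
S(N) = -4*N
a(P, q) = -3
v = -1 (v = -3 - 1*(-2) = -3 + 2 = -1)
E(h) = 3 - h (E(h) = 3 - (0 + h) = 3 - h)
v*(E(S(-1)) + d(8, 7)) = -((3 - (-4)*(-1)) + 1) = -((3 - 1*4) + 1) = -((3 - 4) + 1) = -(-1 + 1) = -1*0 = 0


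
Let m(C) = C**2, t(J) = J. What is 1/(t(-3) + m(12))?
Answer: 1/141 ≈ 0.0070922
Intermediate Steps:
1/(t(-3) + m(12)) = 1/(-3 + 12**2) = 1/(-3 + 144) = 1/141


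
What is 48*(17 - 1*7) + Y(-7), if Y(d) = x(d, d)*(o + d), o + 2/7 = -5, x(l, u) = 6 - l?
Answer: 2242/7 ≈ 320.29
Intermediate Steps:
o = -37/7 (o = -2/7 - 5 = -37/7 ≈ -5.2857)
Y(d) = (6 - d)*(-37/7 + d)
48*(17 - 1*7) + Y(-7) = 48*(17 - 1*7) - (-37 + 7*(-7))*(-6 - 7)/7 = 48*(17 - 7) - ⅐*(-37 - 49)*(-13) = 48*10 - ⅐*(-86)*(-13) = 480 - 1118/7 = 2242/7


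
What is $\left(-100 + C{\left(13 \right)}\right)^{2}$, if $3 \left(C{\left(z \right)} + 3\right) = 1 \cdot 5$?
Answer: $\frac{92416}{9} \approx 10268.0$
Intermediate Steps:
$C{\left(z \right)} = - \frac{4}{3}$ ($C{\left(z \right)} = -3 + \frac{1 \cdot 5}{3} = -3 + \frac{1}{3} \cdot 5 = -3 + \frac{5}{3} = - \frac{4}{3}$)
$\left(-100 + C{\left(13 \right)}\right)^{2} = \left(-100 - \frac{4}{3}\right)^{2} = \left(- \frac{304}{3}\right)^{2} = \frac{92416}{9}$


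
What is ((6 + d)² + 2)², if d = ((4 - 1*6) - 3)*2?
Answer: 324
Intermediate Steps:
d = -10 (d = ((4 - 6) - 3)*2 = (-2 - 3)*2 = -5*2 = -10)
((6 + d)² + 2)² = ((6 - 10)² + 2)² = ((-4)² + 2)² = (16 + 2)² = 18² = 324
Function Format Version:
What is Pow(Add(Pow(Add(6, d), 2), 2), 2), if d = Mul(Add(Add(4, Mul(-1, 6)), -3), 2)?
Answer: 324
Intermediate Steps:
d = -10 (d = Mul(Add(Add(4, -6), -3), 2) = Mul(Add(-2, -3), 2) = Mul(-5, 2) = -10)
Pow(Add(Pow(Add(6, d), 2), 2), 2) = Pow(Add(Pow(Add(6, -10), 2), 2), 2) = Pow(Add(Pow(-4, 2), 2), 2) = Pow(Add(16, 2), 2) = Pow(18, 2) = 324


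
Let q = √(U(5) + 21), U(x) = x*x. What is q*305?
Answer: 305*√46 ≈ 2068.6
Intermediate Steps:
U(x) = x²
q = √46 (q = √(5² + 21) = √(25 + 21) = √46 ≈ 6.7823)
q*305 = √46*305 = 305*√46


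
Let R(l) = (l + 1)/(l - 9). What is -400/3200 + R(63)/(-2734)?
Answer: -37037/295272 ≈ -0.12543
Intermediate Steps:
R(l) = (1 + l)/(-9 + l)
-400/3200 + R(63)/(-2734) = -400/3200 + ((1 + 63)/(-9 + 63))/(-2734) = -400*1/3200 + (64/54)*(-1/2734) = -⅛ + ((1/54)*64)*(-1/2734) = -⅛ + (32/27)*(-1/2734) = -⅛ - 16/36909 = -37037/295272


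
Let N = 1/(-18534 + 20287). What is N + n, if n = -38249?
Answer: -67050496/1753 ≈ -38249.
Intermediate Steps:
N = 1/1753 ≈ 0.00057045
N + n = 1/1753 - 38249 = -67050496/1753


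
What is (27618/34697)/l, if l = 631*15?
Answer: 9206/109469035 ≈ 8.4097e-5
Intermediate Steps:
l = 9465
(27618/34697)/l = (27618/34697)/9465 = (27618*(1/34697))*(1/9465) = (27618/34697)*(1/9465) = 9206/109469035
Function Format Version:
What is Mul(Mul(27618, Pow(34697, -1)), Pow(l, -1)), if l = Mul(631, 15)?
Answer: Rational(9206, 109469035) ≈ 8.4097e-5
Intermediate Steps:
l = 9465
Mul(Mul(27618, Pow(34697, -1)), Pow(l, -1)) = Mul(Mul(27618, Pow(34697, -1)), Pow(9465, -1)) = Mul(Mul(27618, Rational(1, 34697)), Rational(1, 9465)) = Mul(Rational(27618, 34697), Rational(1, 9465)) = Rational(9206, 109469035)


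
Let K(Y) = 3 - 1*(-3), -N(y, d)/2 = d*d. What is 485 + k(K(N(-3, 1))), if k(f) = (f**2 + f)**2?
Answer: 2249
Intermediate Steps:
N(y, d) = -2*d**2 (N(y, d) = -2*d*d = -2*d**2)
K(Y) = 6 (K(Y) = 3 + 3 = 6)
k(f) = (f + f**2)**2
485 + k(K(N(-3, 1))) = 485 + 6**2*(1 + 6)**2 = 485 + 36*7**2 = 485 + 36*49 = 485 + 1764 = 2249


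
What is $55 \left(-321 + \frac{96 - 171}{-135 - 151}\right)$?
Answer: $- \frac{458655}{26} \approx -17641.0$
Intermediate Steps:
$55 \left(-321 + \frac{96 - 171}{-135 - 151}\right) = 55 \left(-321 - \frac{75}{-286}\right) = 55 \left(-321 - - \frac{75}{286}\right) = 55 \left(-321 + \frac{75}{286}\right) = 55 \left(- \frac{91731}{286}\right) = - \frac{458655}{26}$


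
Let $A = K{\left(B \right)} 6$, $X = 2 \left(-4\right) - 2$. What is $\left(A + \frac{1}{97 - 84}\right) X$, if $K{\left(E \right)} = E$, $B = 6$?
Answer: $- \frac{4690}{13} \approx -360.77$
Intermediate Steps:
$X = -10$ ($X = -8 - 2 = -10$)
$A = 36$ ($A = 6 \cdot 6 = 36$)
$\left(A + \frac{1}{97 - 84}\right) X = \left(36 + \frac{1}{97 - 84}\right) \left(-10\right) = \left(36 + \frac{1}{13}\right) \left(-10\right) = \frac{469}{13} \left(-10\right) = - \frac{4690}{13}$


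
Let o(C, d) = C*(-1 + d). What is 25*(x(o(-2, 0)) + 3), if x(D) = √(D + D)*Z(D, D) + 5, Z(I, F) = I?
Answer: 300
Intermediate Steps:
x(D) = 5 + √2*D^(3/2) (x(D) = √(D + D)*D + 5 = √(2*D)*D + 5 = (√2*√D)*D + 5 = √2*D^(3/2) + 5 = 5 + √2*D^(3/2))
25*(x(o(-2, 0)) + 3) = 25*((5 + √2*(-2*(-1 + 0))^(3/2)) + 3) = 25*((5 + √2*(-2*(-1))^(3/2)) + 3) = 25*((5 + √2*2^(3/2)) + 3) = 25*((5 + √2*(2*√2)) + 3) = 25*((5 + 4) + 3) = 25*(9 + 3) = 25*12 = 300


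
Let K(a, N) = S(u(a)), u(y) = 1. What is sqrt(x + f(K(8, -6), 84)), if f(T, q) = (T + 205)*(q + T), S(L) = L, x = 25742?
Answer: 2*sqrt(10813) ≈ 207.97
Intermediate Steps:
K(a, N) = 1
f(T, q) = (205 + T)*(T + q)
sqrt(x + f(K(8, -6), 84)) = sqrt(25742 + (1**2 + 205*1 + 205*84 + 1*84)) = sqrt(25742 + (1 + 205 + 17220 + 84)) = sqrt(25742 + 17510) = sqrt(43252) = 2*sqrt(10813)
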